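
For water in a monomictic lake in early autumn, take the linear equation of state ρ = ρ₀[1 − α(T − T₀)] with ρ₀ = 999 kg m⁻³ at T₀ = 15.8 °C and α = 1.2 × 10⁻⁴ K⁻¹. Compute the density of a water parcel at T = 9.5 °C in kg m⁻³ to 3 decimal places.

999.755 kg m⁻³

T − T₀ = -6.3 K.
Bracket = 1 − α·(-6.3) = 1 + (7.56 × 10⁻⁴) = 1.0007560.
ρ = 999 × 1.0007560 = 999.755 kg m⁻³.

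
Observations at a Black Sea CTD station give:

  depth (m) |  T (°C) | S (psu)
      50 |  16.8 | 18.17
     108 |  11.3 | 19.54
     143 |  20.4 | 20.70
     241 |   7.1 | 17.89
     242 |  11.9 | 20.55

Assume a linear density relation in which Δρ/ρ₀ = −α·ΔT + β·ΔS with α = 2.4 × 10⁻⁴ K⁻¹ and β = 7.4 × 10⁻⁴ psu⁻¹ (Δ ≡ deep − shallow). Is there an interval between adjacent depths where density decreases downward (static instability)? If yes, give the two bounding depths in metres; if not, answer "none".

Evaluate Δρ/ρ₀ = −αΔT + βΔS across each adjacent pair:
  50–108 m: −αΔT+βΔS = −(2.4 × 10⁻⁴)(-5.5)+(7.4 × 10⁻⁴)(+1.37) = 2.3 × 10⁻³ → stable
  108–143 m: −αΔT+βΔS = −(2.4 × 10⁻⁴)(+9.1)+(7.4 × 10⁻⁴)(+1.16) = -1.3 × 10⁻³ → UNSTABLE
  143–241 m: −αΔT+βΔS = −(2.4 × 10⁻⁴)(-13.3)+(7.4 × 10⁻⁴)(-2.81) = 1.1 × 10⁻³ → stable
  241–242 m: −αΔT+βΔS = −(2.4 × 10⁻⁴)(+4.8)+(7.4 × 10⁻⁴)(+2.66) = 8.2 × 10⁻⁴ → stable
The 108–143 m interval has Δρ < 0: lighter water underlies denser water.

108–143 m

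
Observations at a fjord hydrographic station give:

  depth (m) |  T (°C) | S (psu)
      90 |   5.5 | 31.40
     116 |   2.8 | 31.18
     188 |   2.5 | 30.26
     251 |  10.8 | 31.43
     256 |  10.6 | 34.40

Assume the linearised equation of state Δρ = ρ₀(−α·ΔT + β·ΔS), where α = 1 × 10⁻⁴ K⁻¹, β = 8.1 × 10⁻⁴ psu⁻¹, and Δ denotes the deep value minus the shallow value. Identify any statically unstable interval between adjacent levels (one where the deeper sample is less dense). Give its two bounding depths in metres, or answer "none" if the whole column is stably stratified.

116–188 m

Evaluate Δρ/ρ₀ = −αΔT + βΔS across each adjacent pair:
  90–116 m: −αΔT+βΔS = −(1 × 10⁻⁴)(-2.7)+(8.1 × 10⁻⁴)(-0.22) = 9.2 × 10⁻⁵ → stable
  116–188 m: −αΔT+βΔS = −(1 × 10⁻⁴)(-0.3)+(8.1 × 10⁻⁴)(-0.92) = -7.2 × 10⁻⁴ → UNSTABLE
  188–251 m: −αΔT+βΔS = −(1 × 10⁻⁴)(+8.3)+(8.1 × 10⁻⁴)(+1.17) = 1.2 × 10⁻⁴ → stable
  251–256 m: −αΔT+βΔS = −(1 × 10⁻⁴)(-0.2)+(8.1 × 10⁻⁴)(+2.97) = 2.4 × 10⁻³ → stable
The 116–188 m interval has Δρ < 0: lighter water underlies denser water.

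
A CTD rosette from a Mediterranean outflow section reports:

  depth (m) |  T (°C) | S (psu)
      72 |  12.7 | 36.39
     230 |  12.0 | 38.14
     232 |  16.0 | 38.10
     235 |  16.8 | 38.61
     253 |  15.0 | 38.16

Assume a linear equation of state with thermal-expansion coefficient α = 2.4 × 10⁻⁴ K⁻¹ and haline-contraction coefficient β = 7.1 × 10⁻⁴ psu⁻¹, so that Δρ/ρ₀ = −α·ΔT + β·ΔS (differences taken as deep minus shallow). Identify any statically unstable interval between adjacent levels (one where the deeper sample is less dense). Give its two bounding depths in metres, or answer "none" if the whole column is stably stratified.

230–232 m

Evaluate Δρ/ρ₀ = −αΔT + βΔS across each adjacent pair:
  72–230 m: −αΔT+βΔS = −(2.4 × 10⁻⁴)(-0.7)+(7.1 × 10⁻⁴)(+1.75) = 1.4 × 10⁻³ → stable
  230–232 m: −αΔT+βΔS = −(2.4 × 10⁻⁴)(+4.0)+(7.1 × 10⁻⁴)(-0.04) = -9.9 × 10⁻⁴ → UNSTABLE
  232–235 m: −αΔT+βΔS = −(2.4 × 10⁻⁴)(+0.8)+(7.1 × 10⁻⁴)(+0.51) = 1.7 × 10⁻⁴ → stable
  235–253 m: −αΔT+βΔS = −(2.4 × 10⁻⁴)(-1.8)+(7.1 × 10⁻⁴)(-0.45) = 1.1 × 10⁻⁴ → stable
The 230–232 m interval has Δρ < 0: lighter water underlies denser water.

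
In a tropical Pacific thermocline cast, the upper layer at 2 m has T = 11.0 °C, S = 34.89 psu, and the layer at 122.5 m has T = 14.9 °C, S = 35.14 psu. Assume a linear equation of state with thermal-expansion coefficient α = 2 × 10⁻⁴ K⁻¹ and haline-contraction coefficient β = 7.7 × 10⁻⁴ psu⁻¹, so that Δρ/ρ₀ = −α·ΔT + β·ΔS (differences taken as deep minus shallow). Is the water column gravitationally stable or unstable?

ΔT = 14.9 − 11.0 = +3.9 K and ΔS = 35.14 − 34.89 = +0.25 psu (deep − shallow).
−αΔT = -7.80 × 10⁻⁴; βΔS = 1.925 × 10⁻⁴; sum Δρ/ρ₀ = -5.875 × 10⁻⁴.
Δρ/ρ₀ < 0, so Δρ < 0: deeper water is lighter → statically unstable; the column would overturn.

unstable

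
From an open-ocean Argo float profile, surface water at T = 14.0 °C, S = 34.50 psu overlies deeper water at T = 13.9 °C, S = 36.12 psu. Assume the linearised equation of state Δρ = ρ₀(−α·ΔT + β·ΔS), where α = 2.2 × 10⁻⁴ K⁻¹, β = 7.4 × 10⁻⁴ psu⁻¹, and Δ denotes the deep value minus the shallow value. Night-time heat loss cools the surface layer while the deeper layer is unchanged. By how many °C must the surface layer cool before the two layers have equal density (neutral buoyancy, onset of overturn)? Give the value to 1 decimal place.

Neutral buoyancy requires Δρ = 0, i.e. −α(T_deep − T_surf′) + β(S_deep − S_surf) = 0.
T_surf′ = T_deep − (β/α)·ΔS = 13.9 − (7.4 × 10⁻⁴/2.2 × 10⁻⁴)·(+1.62) = 8.451 °C.
Cooling required: 14.0 − (8.451) = 5.549 °C.

5.5 °C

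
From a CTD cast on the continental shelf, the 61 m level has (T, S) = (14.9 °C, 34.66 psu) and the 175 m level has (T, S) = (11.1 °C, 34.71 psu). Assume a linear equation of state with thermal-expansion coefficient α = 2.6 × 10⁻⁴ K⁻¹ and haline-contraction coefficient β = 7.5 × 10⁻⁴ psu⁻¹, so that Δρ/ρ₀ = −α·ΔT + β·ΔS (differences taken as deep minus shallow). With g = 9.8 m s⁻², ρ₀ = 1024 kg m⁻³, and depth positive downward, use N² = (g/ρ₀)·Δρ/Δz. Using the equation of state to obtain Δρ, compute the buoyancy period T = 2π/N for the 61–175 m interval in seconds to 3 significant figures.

669 s

ΔT = -3.8 K, ΔS = +0.05 psu (deep − shallow).
Δρ/ρ₀ = −αΔT + βΔS = 9.88 × 10⁻⁴ + 3.75 × 10⁻⁵ = 1.0255 × 10⁻³, so Δρ ≈ 1.050 kg m⁻³.
N² = (g/ρ₀)·Δρ/Δz = g·(Δρ/ρ₀)/Δz = 9.8 × 1.0255 × 10⁻³ / 114 = 8.8157 × 10⁻⁵ s⁻².
N = √(8.8157 × 10⁻⁵) = 9.3892 × 10⁻³ rad s⁻¹ → T = 2π/N = 669.19 s ≈ 669 s.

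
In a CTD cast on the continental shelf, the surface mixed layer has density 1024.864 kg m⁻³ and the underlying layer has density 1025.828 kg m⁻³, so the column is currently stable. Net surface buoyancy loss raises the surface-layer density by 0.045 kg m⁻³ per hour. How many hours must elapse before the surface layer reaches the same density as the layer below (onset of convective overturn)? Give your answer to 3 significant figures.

Density deficit of the surface layer: 1025.828 − 1024.864 = 0.964 kg m⁻³.
Required change = 0.964 / 0.045 = 21.4 hours.

21.4 hours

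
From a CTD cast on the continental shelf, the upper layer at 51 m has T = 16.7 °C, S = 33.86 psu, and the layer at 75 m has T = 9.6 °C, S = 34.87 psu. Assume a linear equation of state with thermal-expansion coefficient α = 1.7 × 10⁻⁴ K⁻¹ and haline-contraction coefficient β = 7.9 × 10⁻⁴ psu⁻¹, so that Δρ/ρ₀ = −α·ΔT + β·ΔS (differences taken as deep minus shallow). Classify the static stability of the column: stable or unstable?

stable

ΔT = 9.6 − 16.7 = -7.1 K and ΔS = 34.87 − 33.86 = +1.01 psu (deep − shallow).
−αΔT = 1.207 × 10⁻³; βΔS = 7.979 × 10⁻⁴; sum Δρ/ρ₀ = 2.0049 × 10⁻³.
Δρ/ρ₀ > 0, so Δρ > 0: deeper water is denser → statically stable.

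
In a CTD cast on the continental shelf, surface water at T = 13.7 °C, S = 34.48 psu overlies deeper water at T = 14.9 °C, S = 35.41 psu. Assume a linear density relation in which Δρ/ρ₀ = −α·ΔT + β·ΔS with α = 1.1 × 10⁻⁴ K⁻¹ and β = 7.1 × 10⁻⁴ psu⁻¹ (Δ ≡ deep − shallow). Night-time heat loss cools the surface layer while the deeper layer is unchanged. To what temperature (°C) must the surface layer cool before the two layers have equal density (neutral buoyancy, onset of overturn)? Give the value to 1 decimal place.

8.9 °C

Neutral buoyancy requires Δρ = 0, i.e. −α(T_deep − T_surf′) + β(S_deep − S_surf) = 0.
T_surf′ = T_deep − (β/α)·ΔS = 14.9 − (7.1 × 10⁻⁴/1.1 × 10⁻⁴)·(+0.93) = 8.897 °C.
Cooling required: 13.7 − (8.897) = 4.803 °C.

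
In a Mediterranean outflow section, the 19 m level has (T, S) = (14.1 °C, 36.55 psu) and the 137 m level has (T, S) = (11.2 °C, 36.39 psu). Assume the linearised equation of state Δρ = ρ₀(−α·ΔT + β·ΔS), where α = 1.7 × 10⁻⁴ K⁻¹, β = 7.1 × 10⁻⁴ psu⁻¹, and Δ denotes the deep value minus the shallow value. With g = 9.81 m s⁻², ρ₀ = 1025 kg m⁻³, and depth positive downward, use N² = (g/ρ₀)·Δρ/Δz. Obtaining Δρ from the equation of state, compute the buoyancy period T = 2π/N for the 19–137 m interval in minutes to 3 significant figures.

ΔT = -2.9 K, ΔS = -0.16 psu (deep − shallow).
Δρ/ρ₀ = −αΔT + βΔS = 4.93 × 10⁻⁴ − 1.136 × 10⁻⁴ = 3.794 × 10⁻⁴, so Δρ ≈ 0.3889 kg m⁻³.
N² = (g/ρ₀)·Δρ/Δz = g·(Δρ/ρ₀)/Δz = 9.81 × 3.794 × 10⁻⁴ / 118 = 3.1542 × 10⁻⁵ s⁻².
N = √(3.1542 × 10⁻⁵) = 5.6162 × 10⁻³ rad s⁻¹ → T = 2π/N = 1.1188 × 10³ s = 18.647 min ≈ 18.6 min.

18.6 min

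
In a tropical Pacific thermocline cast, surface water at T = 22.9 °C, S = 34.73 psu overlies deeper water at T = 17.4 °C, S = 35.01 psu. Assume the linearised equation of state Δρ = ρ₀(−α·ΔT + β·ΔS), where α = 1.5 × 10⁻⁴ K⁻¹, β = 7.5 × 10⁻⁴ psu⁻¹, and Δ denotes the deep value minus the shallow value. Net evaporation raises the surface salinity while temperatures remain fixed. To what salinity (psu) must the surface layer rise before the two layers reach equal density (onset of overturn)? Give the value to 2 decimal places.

Neutral buoyancy requires −α(T_deep − T_surf) + β(S_deep − S_surf′) = 0.
S_surf′ = S_deep − (α/β)·ΔT = 35.01 − (1.5 × 10⁻⁴/7.5 × 10⁻⁴)·(-5.5) = 36.1100 psu.
Increase required: 36.1100 − 34.73 = 1.3800 psu.

36.11 psu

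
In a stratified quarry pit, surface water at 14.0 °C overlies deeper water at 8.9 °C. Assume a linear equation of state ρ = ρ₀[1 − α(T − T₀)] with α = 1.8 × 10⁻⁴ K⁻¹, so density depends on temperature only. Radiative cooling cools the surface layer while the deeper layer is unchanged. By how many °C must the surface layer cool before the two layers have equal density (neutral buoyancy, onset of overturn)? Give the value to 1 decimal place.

5.1 °C

With temperature the only control, equal density requires T_surf′ = T_deep.
T_surf′ = 8.9 °C.
Cooling required: 14.0 − 8.9 = 5.1 °C.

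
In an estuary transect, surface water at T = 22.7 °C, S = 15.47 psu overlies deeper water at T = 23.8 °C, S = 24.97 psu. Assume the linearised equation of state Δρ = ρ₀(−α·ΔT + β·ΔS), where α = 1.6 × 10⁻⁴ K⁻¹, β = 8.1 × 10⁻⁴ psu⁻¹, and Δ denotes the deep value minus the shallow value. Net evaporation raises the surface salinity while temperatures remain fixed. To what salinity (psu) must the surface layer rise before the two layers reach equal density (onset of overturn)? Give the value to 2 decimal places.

24.75 psu

Neutral buoyancy requires −α(T_deep − T_surf) + β(S_deep − S_surf′) = 0.
S_surf′ = S_deep − (α/β)·ΔT = 24.97 − (1.6 × 10⁻⁴/8.1 × 10⁻⁴)·(+1.1) = 24.7527 psu.
Increase required: 24.7527 − 15.47 = 9.2827 psu.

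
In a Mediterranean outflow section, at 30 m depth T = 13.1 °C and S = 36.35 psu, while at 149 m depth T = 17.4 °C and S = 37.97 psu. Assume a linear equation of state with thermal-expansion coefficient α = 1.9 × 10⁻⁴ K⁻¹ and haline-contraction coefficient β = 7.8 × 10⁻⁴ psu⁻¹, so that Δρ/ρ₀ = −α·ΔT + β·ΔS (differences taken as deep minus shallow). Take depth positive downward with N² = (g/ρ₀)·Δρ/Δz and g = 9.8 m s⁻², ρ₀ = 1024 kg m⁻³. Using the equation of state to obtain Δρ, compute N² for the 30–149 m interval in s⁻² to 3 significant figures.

3.68 × 10⁻⁵ s⁻²

ΔT = +4.3 K, ΔS = +1.62 psu (deep − shallow).
Δρ/ρ₀ = −αΔT + βΔS = -8.17 × 10⁻⁴ + 1.2636 × 10⁻³ = 4.466 × 10⁻⁴, so Δρ ≈ 0.4573 kg m⁻³.
N² = (g/ρ₀)·Δρ/Δz = g·(Δρ/ρ₀)/Δz = 9.8 × 4.466 × 10⁻⁴ / 119 = 3.6779 × 10⁻⁵ s⁻² ≈ 3.68 × 10⁻⁵ s⁻².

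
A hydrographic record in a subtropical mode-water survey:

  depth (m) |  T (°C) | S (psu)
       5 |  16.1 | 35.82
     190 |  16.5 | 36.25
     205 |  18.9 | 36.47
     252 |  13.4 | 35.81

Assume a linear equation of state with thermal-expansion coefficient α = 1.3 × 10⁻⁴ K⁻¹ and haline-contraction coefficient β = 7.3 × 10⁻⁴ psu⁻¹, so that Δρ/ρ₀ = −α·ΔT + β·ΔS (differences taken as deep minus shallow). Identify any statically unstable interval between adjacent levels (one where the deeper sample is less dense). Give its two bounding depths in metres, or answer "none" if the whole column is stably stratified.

190–205 m

Evaluate Δρ/ρ₀ = −αΔT + βΔS across each adjacent pair:
  5–190 m: −αΔT+βΔS = −(1.3 × 10⁻⁴)(+0.4)+(7.3 × 10⁻⁴)(+0.43) = 2.6 × 10⁻⁴ → stable
  190–205 m: −αΔT+βΔS = −(1.3 × 10⁻⁴)(+2.4)+(7.3 × 10⁻⁴)(+0.22) = -1.5 × 10⁻⁴ → UNSTABLE
  205–252 m: −αΔT+βΔS = −(1.3 × 10⁻⁴)(-5.5)+(7.3 × 10⁻⁴)(-0.66) = 2.3 × 10⁻⁴ → stable
The 190–205 m interval has Δρ < 0: lighter water underlies denser water.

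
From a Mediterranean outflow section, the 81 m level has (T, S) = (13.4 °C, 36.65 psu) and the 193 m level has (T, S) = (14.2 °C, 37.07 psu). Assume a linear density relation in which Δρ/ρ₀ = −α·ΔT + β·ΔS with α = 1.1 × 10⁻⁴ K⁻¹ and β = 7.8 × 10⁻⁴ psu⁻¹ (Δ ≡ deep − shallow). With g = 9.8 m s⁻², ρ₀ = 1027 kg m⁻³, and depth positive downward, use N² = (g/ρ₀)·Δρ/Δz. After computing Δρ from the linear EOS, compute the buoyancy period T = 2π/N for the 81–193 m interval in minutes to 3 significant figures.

22.9 min

ΔT = +0.8 K, ΔS = +0.42 psu (deep − shallow).
Δρ/ρ₀ = −αΔT + βΔS = -8.80 × 10⁻⁵ + 3.276 × 10⁻⁴ = 2.396 × 10⁻⁴, so Δρ ≈ 0.2461 kg m⁻³.
N² = (g/ρ₀)·Δρ/Δz = g·(Δρ/ρ₀)/Δz = 9.8 × 2.396 × 10⁻⁴ / 112 = 2.0965 × 10⁻⁵ s⁻².
N = √(2.0965 × 10⁻⁵) = 4.5788 × 10⁻³ rad s⁻¹ → T = 2π/N = 1.3722 × 10³ s = 22.870 min ≈ 22.9 min.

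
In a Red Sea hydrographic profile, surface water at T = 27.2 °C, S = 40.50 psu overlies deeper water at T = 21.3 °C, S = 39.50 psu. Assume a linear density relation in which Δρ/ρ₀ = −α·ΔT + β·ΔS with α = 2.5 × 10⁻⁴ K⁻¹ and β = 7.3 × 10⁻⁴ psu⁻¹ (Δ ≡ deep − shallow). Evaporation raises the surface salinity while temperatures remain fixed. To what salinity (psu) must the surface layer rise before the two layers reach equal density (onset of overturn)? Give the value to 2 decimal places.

Neutral buoyancy requires −α(T_deep − T_surf) + β(S_deep − S_surf′) = 0.
S_surf′ = S_deep − (α/β)·ΔT = 39.50 − (2.5 × 10⁻⁴/7.3 × 10⁻⁴)·(-5.9) = 41.5205 psu.
Increase required: 41.5205 − 40.50 = 1.0205 psu.

41.52 psu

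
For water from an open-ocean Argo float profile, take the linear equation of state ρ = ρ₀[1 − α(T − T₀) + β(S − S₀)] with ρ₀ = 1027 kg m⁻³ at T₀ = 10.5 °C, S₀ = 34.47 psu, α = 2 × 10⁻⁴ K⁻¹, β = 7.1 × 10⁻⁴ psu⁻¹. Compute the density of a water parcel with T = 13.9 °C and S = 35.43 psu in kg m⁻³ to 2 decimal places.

1027.00 kg m⁻³

T − T₀ = +3.4 K, S − S₀ = +0.96 psu.
Bracket = 1 − α·(+3.4) + β·(+0.96) = 1 + (1.60 × 10⁻⁶) = 1.0000016.
ρ = 1027 × 1.0000016 = 1027.00 kg m⁻³.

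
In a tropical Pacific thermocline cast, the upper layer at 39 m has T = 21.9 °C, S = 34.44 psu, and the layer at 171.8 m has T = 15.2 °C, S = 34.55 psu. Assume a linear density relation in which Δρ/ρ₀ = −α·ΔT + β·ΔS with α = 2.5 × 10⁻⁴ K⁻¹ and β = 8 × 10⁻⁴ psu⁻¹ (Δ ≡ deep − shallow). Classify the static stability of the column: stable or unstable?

stable

ΔT = 15.2 − 21.9 = -6.7 K and ΔS = 34.55 − 34.44 = +0.11 psu (deep − shallow).
−αΔT = 1.675 × 10⁻³; βΔS = 8.80 × 10⁻⁵; sum Δρ/ρ₀ = 1.763 × 10⁻³.
Δρ/ρ₀ > 0, so Δρ > 0: deeper water is denser → statically stable.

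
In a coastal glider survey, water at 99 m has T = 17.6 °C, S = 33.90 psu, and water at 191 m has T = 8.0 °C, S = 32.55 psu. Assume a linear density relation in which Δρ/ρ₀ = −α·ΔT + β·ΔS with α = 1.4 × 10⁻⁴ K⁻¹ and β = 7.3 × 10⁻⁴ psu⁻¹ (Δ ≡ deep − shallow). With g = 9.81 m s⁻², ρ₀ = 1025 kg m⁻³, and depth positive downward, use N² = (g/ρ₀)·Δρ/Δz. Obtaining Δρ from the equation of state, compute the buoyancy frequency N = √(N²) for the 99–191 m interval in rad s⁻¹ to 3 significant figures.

ΔT = -9.6 K, ΔS = -1.35 psu (deep − shallow).
Δρ/ρ₀ = −αΔT + βΔS = 1.344 × 10⁻³ − 9.855 × 10⁻⁴ = 3.585 × 10⁻⁴, so Δρ ≈ 0.3675 kg m⁻³.
N² = (g/ρ₀)·Δρ/Δz = g·(Δρ/ρ₀)/Δz = 9.81 × 3.585 × 10⁻⁴ / 92 = 3.8227 × 10⁻⁵ s⁻².
N = √(3.8227 × 10⁻⁵) = 6.1828 × 10⁻³ rad s⁻¹ ≈ 6.18 × 10⁻³ rad s⁻¹.

6.18 × 10⁻³ rad s⁻¹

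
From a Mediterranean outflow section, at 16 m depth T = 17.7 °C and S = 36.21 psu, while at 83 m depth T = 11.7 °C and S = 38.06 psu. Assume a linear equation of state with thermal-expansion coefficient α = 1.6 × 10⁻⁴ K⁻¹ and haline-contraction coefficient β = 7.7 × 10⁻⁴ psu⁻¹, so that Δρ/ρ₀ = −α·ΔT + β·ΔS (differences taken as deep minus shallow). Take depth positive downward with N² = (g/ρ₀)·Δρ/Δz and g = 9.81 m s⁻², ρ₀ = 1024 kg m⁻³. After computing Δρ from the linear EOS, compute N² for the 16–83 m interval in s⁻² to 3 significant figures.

3.49 × 10⁻⁴ s⁻²

ΔT = -6.0 K, ΔS = +1.85 psu (deep − shallow).
Δρ/ρ₀ = −αΔT + βΔS = 9.60 × 10⁻⁴ + 1.4245 × 10⁻³ = 2.3845 × 10⁻³, so Δρ ≈ 2.442 kg m⁻³.
N² = (g/ρ₀)·Δρ/Δz = g·(Δρ/ρ₀)/Δz = 9.81 × 2.3845 × 10⁻³ / 67 = 3.4913 × 10⁻⁴ s⁻² ≈ 3.49 × 10⁻⁴ s⁻².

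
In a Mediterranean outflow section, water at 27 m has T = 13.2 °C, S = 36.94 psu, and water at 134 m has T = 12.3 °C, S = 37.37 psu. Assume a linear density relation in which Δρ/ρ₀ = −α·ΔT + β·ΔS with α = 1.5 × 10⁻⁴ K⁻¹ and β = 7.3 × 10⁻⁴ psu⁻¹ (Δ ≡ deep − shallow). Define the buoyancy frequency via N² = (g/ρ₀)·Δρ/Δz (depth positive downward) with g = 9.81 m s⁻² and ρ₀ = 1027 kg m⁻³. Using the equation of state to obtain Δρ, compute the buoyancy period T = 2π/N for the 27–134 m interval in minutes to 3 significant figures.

16.3 min

ΔT = -0.9 K, ΔS = +0.43 psu (deep − shallow).
Δρ/ρ₀ = −αΔT + βΔS = 1.35 × 10⁻⁴ + 3.139 × 10⁻⁴ = 4.489 × 10⁻⁴, so Δρ ≈ 0.4610 kg m⁻³.
N² = (g/ρ₀)·Δρ/Δz = g·(Δρ/ρ₀)/Δz = 9.81 × 4.489 × 10⁻⁴ / 107 = 4.1156 × 10⁻⁵ s⁻².
N = √(4.1156 × 10⁻⁵) = 6.4153 × 10⁻³ rad s⁻¹ → T = 2π/N = 979.41 s = 16.323 min ≈ 16.3 min.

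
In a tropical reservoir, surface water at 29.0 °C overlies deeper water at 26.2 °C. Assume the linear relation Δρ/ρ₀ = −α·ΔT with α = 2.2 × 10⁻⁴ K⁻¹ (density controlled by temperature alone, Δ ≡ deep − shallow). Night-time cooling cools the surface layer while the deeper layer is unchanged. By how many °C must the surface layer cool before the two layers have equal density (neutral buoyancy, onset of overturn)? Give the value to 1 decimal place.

With temperature the only control, equal density requires T_surf′ = T_deep.
T_surf′ = 26.2 °C.
Cooling required: 29.0 − 26.2 = 2.8 °C.

2.8 °C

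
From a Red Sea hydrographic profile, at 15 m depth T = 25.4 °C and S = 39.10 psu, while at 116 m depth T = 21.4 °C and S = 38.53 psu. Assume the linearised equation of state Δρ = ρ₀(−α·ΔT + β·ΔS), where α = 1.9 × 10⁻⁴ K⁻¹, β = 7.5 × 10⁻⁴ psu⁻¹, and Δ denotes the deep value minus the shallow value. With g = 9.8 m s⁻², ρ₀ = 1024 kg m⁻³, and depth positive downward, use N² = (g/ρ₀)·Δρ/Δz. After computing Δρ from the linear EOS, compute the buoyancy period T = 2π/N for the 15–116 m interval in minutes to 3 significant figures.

18.4 min

ΔT = -4.0 K, ΔS = -0.57 psu (deep − shallow).
Δρ/ρ₀ = −αΔT + βΔS = 7.60 × 10⁻⁴ − 4.275 × 10⁻⁴ = 3.325 × 10⁻⁴, so Δρ ≈ 0.3405 kg m⁻³.
N² = (g/ρ₀)·Δρ/Δz = g·(Δρ/ρ₀)/Δz = 9.8 × 3.325 × 10⁻⁴ / 101 = 3.2262 × 10⁻⁵ s⁻².
N = √(3.2262 × 10⁻⁵) = 5.6800 × 10⁻³ rad s⁻¹ → T = 2π/N = 1.1062 × 10³ s = 18.437 min ≈ 18.4 min.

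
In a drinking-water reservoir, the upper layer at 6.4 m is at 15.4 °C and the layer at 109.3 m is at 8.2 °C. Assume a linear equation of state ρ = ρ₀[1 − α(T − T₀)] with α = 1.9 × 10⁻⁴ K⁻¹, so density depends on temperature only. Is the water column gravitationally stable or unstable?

stable

ΔT = 8.2 − 15.4 = -7.2 K, so Δρ/ρ₀ = −αΔT = 1.368 × 10⁻³.
Δρ/ρ₀ > 0, so Δρ > 0: deeper water is denser → statically stable.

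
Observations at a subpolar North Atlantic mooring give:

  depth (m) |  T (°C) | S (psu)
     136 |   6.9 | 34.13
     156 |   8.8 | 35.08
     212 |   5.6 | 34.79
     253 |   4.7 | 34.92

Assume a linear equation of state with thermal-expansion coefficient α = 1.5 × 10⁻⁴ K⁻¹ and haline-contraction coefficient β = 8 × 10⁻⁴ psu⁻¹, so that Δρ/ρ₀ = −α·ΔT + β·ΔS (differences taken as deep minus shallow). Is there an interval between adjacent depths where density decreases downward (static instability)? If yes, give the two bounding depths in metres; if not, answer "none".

none

Evaluate Δρ/ρ₀ = −αΔT + βΔS across each adjacent pair:
  136–156 m: −αΔT+βΔS = −(1.5 × 10⁻⁴)(+1.9)+(8 × 10⁻⁴)(+0.95) = 4.8 × 10⁻⁴ → stable
  156–212 m: −αΔT+βΔS = −(1.5 × 10⁻⁴)(-3.2)+(8 × 10⁻⁴)(-0.29) = 2.5 × 10⁻⁴ → stable
  212–253 m: −αΔT+βΔS = −(1.5 × 10⁻⁴)(-0.9)+(8 × 10⁻⁴)(+0.13) = 2.4 × 10⁻⁴ → stable
Every interval has Δρ > 0: the column is stably stratified throughout.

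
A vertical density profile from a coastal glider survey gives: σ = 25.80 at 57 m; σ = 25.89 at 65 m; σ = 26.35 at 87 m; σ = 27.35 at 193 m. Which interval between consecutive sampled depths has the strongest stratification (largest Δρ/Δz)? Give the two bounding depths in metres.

Compute the density gradient over each adjacent pair:
  57–65 m: Δρ/Δz = 0.09/8 = 0.011 kg m⁻⁴
  65–87 m: Δρ/Δz = 0.46/22 = 0.021 kg m⁻⁴
  87–193 m: Δρ/Δz = 1.00/106 = 9.4 × 10⁻³ kg m⁻⁴
The largest gradient is in the 65–87 m interval — the pycnocline.

65–87 m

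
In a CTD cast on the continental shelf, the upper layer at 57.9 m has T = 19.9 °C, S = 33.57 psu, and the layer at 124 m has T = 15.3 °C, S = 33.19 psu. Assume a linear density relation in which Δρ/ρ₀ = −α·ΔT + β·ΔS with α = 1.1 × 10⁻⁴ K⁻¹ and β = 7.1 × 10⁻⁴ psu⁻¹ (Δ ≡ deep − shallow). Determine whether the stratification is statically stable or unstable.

stable

ΔT = 15.3 − 19.9 = -4.6 K and ΔS = 33.19 − 33.57 = -0.38 psu (deep − shallow).
−αΔT = 5.06 × 10⁻⁴; βΔS = -2.698 × 10⁻⁴; sum Δρ/ρ₀ = 2.362 × 10⁻⁴.
Δρ/ρ₀ > 0, so Δρ > 0: deeper water is denser → statically stable.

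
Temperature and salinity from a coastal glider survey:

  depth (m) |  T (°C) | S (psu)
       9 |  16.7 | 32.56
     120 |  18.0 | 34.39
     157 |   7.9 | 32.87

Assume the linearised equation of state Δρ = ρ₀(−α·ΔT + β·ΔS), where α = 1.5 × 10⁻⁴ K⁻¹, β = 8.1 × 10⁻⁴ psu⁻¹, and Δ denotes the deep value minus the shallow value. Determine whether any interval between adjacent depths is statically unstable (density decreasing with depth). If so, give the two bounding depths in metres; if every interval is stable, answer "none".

none

Evaluate Δρ/ρ₀ = −αΔT + βΔS across each adjacent pair:
  9–120 m: −αΔT+βΔS = −(1.5 × 10⁻⁴)(+1.3)+(8.1 × 10⁻⁴)(+1.83) = 1.3 × 10⁻³ → stable
  120–157 m: −αΔT+βΔS = −(1.5 × 10⁻⁴)(-10.1)+(8.1 × 10⁻⁴)(-1.52) = 2.8 × 10⁻⁴ → stable
Every interval has Δρ > 0: the column is stably stratified throughout.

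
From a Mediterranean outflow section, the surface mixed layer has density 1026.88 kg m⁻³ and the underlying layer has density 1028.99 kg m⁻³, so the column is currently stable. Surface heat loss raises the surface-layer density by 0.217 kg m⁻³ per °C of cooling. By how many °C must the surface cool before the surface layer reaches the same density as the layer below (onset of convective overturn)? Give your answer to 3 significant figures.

9.72 °C

Density deficit of the surface layer: 1028.99 − 1026.88 = 2.11 kg m⁻³.
Required change = 2.11 / 0.217 = 9.72 °C.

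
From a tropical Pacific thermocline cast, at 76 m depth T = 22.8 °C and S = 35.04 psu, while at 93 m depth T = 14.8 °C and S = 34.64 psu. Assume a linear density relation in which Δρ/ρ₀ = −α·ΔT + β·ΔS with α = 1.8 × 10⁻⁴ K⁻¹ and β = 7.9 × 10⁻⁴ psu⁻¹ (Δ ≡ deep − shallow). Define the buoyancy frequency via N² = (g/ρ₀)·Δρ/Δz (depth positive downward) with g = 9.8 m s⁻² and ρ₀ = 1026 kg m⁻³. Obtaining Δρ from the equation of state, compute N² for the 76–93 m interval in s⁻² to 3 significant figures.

ΔT = -8.0 K, ΔS = -0.40 psu (deep − shallow).
Δρ/ρ₀ = −αΔT + βΔS = 1.44 × 10⁻³ − 3.16 × 10⁻⁴ = 1.124 × 10⁻³, so Δρ ≈ 1.153 kg m⁻³.
N² = (g/ρ₀)·Δρ/Δz = g·(Δρ/ρ₀)/Δz = 9.8 × 1.124 × 10⁻³ / 17 = 6.4795 × 10⁻⁴ s⁻² ≈ 6.48 × 10⁻⁴ s⁻².

6.48 × 10⁻⁴ s⁻²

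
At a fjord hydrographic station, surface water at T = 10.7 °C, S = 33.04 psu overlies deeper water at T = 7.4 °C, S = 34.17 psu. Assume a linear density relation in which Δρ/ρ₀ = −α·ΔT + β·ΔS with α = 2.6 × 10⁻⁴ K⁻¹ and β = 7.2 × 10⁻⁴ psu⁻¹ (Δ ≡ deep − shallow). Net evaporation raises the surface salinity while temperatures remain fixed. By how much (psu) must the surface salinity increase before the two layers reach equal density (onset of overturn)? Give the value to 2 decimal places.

2.32 psu

Neutral buoyancy requires −α(T_deep − T_surf) + β(S_deep − S_surf′) = 0.
S_surf′ = S_deep − (α/β)·ΔT = 34.17 − (2.6 × 10⁻⁴/7.2 × 10⁻⁴)·(-3.3) = 35.3617 psu.
Increase required: 35.3617 − 33.04 = 2.3217 psu.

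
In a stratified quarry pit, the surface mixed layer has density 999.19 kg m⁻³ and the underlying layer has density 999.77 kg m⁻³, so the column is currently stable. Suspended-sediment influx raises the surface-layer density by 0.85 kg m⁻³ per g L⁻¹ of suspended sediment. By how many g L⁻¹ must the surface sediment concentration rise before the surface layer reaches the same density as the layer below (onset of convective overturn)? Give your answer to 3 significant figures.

0.682 g L⁻¹

Density deficit of the surface layer: 999.77 − 999.19 = 0.58 kg m⁻³.
Required change = 0.58 / 0.85 = 0.682 g L⁻¹.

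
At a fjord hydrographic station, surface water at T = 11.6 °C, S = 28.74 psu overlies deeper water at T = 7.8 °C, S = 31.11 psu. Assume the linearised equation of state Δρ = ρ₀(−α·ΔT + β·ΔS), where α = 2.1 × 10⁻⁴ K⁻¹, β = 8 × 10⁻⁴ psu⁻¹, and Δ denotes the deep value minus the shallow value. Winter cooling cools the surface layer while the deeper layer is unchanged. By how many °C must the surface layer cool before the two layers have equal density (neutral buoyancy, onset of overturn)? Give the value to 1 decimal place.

12.8 °C

Neutral buoyancy requires Δρ = 0, i.e. −α(T_deep − T_surf′) + β(S_deep − S_surf) = 0.
T_surf′ = T_deep − (β/α)·ΔS = 7.8 − (8 × 10⁻⁴/2.1 × 10⁻⁴)·(+2.37) = -1.229 °C.
Cooling required: 11.6 − (-1.229) = 12.829 °C.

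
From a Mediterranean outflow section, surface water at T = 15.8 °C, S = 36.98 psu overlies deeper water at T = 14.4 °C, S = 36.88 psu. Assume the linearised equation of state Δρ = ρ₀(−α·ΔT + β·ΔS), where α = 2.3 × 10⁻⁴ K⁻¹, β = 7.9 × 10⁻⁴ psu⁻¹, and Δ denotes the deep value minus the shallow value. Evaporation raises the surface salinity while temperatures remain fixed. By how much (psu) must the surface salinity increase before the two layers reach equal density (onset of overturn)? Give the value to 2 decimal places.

Neutral buoyancy requires −α(T_deep − T_surf) + β(S_deep − S_surf′) = 0.
S_surf′ = S_deep − (α/β)·ΔT = 36.88 − (2.3 × 10⁻⁴/7.9 × 10⁻⁴)·(-1.4) = 37.2876 psu.
Increase required: 37.2876 − 36.98 = 0.3076 psu.

0.31 psu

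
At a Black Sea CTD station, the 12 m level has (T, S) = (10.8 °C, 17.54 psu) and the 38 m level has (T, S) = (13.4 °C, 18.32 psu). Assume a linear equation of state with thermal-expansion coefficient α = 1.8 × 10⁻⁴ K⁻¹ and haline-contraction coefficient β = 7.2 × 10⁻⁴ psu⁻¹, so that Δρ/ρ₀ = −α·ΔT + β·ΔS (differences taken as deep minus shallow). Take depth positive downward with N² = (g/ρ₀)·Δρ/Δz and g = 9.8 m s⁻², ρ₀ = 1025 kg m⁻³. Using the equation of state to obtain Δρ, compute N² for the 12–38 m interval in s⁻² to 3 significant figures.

3.53 × 10⁻⁵ s⁻²

ΔT = +2.6 K, ΔS = +0.78 psu (deep − shallow).
Δρ/ρ₀ = −αΔT + βΔS = -4.68 × 10⁻⁴ + 5.616 × 10⁻⁴ = 9.36 × 10⁻⁵, so Δρ ≈ 0.09594 kg m⁻³.
N² = (g/ρ₀)·Δρ/Δz = g·(Δρ/ρ₀)/Δz = 9.8 × 9.36 × 10⁻⁵ / 26 = 3.5280 × 10⁻⁵ s⁻² ≈ 3.53 × 10⁻⁵ s⁻².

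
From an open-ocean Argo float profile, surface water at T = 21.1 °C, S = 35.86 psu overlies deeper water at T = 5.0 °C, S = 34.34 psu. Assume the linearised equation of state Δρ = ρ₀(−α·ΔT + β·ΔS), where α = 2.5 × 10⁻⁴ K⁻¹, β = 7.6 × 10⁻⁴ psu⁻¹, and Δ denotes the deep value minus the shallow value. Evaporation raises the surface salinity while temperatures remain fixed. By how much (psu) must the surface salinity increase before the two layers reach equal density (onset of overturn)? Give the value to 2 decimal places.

Neutral buoyancy requires −α(T_deep − T_surf) + β(S_deep − S_surf′) = 0.
S_surf′ = S_deep − (α/β)·ΔT = 34.34 − (2.5 × 10⁻⁴/7.6 × 10⁻⁴)·(-16.1) = 39.6361 psu.
Increase required: 39.6361 − 35.86 = 3.7761 psu.

3.78 psu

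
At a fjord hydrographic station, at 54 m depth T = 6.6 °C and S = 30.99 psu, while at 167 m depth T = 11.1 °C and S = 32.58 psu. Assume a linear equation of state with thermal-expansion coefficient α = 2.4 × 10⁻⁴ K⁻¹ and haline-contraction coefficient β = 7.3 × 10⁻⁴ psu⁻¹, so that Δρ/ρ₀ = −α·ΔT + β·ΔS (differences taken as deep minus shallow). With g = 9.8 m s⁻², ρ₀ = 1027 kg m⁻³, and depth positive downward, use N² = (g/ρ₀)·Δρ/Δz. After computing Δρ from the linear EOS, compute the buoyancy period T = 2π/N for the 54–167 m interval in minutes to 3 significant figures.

ΔT = +4.5 K, ΔS = +1.59 psu (deep − shallow).
Δρ/ρ₀ = −αΔT + βΔS = -1.08 × 10⁻³ + 1.1607 × 10⁻³ = 8.07 × 10⁻⁵, so Δρ ≈ 0.08288 kg m⁻³.
N² = (g/ρ₀)·Δρ/Δz = g·(Δρ/ρ₀)/Δz = 9.8 × 8.07 × 10⁻⁵ / 113 = 6.9988 × 10⁻⁶ s⁻².
N = √(6.9988 × 10⁻⁶) = 2.6455 × 10⁻³ rad s⁻¹ → T = 2π/N = 2.3750 × 10³ s = 39.583 min ≈ 39.6 min.

39.6 min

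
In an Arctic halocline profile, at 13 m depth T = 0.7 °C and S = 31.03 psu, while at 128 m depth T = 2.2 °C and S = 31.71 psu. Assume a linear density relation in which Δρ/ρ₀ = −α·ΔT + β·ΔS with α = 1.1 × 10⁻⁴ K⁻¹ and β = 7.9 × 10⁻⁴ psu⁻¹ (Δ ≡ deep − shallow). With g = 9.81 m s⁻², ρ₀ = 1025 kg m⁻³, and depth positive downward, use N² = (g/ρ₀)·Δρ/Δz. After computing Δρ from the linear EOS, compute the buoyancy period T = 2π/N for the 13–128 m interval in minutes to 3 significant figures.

ΔT = +1.5 K, ΔS = +0.68 psu (deep − shallow).
Δρ/ρ₀ = −αΔT + βΔS = -1.65 × 10⁻⁴ + 5.372 × 10⁻⁴ = 3.722 × 10⁻⁴, so Δρ ≈ 0.3815 kg m⁻³.
N² = (g/ρ₀)·Δρ/Δz = g·(Δρ/ρ₀)/Δz = 9.81 × 3.722 × 10⁻⁴ / 115 = 3.1750 × 10⁻⁵ s⁻².
N = √(3.1750 × 10⁻⁵) = 5.6347 × 10⁻³ rad s⁻¹ → T = 2π/N = 1.1151 × 10³ s = 18.585 min ≈ 18.6 min.

18.6 min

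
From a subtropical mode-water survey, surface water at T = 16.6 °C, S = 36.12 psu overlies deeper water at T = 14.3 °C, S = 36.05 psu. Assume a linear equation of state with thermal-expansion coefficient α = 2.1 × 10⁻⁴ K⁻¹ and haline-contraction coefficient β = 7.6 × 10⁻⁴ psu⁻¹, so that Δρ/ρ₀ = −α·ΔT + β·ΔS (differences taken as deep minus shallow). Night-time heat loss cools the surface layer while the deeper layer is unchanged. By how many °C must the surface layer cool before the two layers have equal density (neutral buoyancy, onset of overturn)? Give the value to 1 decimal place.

Neutral buoyancy requires Δρ = 0, i.e. −α(T_deep − T_surf′) + β(S_deep − S_surf) = 0.
T_surf′ = T_deep − (β/α)·ΔS = 14.3 − (7.6 × 10⁻⁴/2.1 × 10⁻⁴)·(-0.07) = 14.553 °C.
Cooling required: 16.6 − (14.553) = 2.047 °C.

2.0 °C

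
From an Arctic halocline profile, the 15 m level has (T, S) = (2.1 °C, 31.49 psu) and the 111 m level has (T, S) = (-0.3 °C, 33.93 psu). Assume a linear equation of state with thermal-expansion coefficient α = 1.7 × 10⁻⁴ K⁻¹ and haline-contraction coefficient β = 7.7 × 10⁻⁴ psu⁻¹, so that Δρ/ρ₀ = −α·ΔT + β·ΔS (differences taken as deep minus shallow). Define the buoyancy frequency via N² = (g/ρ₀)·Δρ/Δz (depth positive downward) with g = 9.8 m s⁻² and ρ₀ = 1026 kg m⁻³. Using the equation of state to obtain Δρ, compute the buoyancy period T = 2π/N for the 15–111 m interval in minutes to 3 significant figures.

ΔT = -2.4 K, ΔS = +2.44 psu (deep − shallow).
Δρ/ρ₀ = −αΔT + βΔS = 4.08 × 10⁻⁴ + 1.8788 × 10⁻³ = 2.2868 × 10⁻³, so Δρ ≈ 2.346 kg m⁻³.
N² = (g/ρ₀)·Δρ/Δz = g·(Δρ/ρ₀)/Δz = 9.8 × 2.2868 × 10⁻³ / 96 = 2.3344 × 10⁻⁴ s⁻².
N = √(2.3344 × 10⁻⁴) = 0.015279 rad s⁻¹ → T = 2π/N = 411.23 s = 6.8538 min ≈ 6.85 min.

6.85 min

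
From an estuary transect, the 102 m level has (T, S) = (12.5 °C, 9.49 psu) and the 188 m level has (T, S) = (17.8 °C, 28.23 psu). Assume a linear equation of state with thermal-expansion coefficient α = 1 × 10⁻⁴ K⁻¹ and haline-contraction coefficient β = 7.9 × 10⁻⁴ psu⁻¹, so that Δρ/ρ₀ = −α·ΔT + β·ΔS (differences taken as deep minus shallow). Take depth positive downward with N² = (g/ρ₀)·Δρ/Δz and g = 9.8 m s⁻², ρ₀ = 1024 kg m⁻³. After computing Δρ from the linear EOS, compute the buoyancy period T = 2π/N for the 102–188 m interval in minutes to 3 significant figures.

ΔT = +5.3 K, ΔS = +18.74 psu (deep − shallow).
Δρ/ρ₀ = −αΔT + βΔS = -5.30 × 10⁻⁴ + 0.0148046 = 0.0142746, so Δρ ≈ 14.62 kg m⁻³.
N² = (g/ρ₀)·Δρ/Δz = g·(Δρ/ρ₀)/Δz = 9.8 × 0.0142746 / 86 = 1.6266 × 10⁻³ s⁻².
N = √(1.6266 × 10⁻³) = 0.040331 rad s⁻¹ → T = 2π/N = 155.79 s = 2.5965 min ≈ 2.60 min.

2.60 min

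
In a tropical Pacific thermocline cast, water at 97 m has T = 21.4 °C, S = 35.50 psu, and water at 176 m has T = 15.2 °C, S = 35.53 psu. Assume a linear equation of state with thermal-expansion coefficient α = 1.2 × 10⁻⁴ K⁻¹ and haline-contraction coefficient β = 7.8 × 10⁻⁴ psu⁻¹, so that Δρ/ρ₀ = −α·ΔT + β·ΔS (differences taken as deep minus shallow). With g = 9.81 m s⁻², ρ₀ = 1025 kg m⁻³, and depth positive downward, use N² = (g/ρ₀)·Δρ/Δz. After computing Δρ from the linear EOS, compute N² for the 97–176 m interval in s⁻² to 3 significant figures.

ΔT = -6.2 K, ΔS = +0.03 psu (deep − shallow).
Δρ/ρ₀ = −αΔT + βΔS = 7.44 × 10⁻⁴ + 2.34 × 10⁻⁵ = 7.674 × 10⁻⁴, so Δρ ≈ 0.7866 kg m⁻³.
N² = (g/ρ₀)·Δρ/Δz = g·(Δρ/ρ₀)/Δz = 9.81 × 7.674 × 10⁻⁴ / 79 = 9.5294 × 10⁻⁵ s⁻² ≈ 9.53 × 10⁻⁵ s⁻².

9.53 × 10⁻⁵ s⁻²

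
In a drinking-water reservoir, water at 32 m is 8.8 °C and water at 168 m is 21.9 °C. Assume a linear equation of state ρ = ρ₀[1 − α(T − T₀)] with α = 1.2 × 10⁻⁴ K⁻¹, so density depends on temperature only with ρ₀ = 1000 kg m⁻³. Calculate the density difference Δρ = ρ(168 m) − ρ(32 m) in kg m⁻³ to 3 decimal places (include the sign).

-1.572 kg m⁻³

ΔT = +13.1 K, Δρ/ρ₀ = −αΔT = -1.572 × 10⁻³.
Δρ = 1000 × (-1.572 × 10⁻³) = -1.572 kg m⁻³.
Negative Δρ: lighter below, statically unstable.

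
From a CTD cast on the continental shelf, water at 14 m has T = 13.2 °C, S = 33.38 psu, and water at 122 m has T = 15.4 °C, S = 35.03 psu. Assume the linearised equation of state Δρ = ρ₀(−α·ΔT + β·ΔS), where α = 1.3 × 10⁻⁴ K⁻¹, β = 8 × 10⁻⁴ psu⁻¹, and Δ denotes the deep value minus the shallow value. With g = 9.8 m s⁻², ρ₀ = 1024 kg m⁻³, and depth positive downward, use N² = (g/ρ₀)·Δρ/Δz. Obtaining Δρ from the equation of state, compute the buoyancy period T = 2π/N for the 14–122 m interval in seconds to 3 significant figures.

ΔT = +2.2 K, ΔS = +1.65 psu (deep − shallow).
Δρ/ρ₀ = −αΔT + βΔS = -2.86 × 10⁻⁴ + 1.32 × 10⁻³ = 1.034 × 10⁻³, so Δρ ≈ 1.059 kg m⁻³.
N² = (g/ρ₀)·Δρ/Δz = g·(Δρ/ρ₀)/Δz = 9.8 × 1.034 × 10⁻³ / 108 = 9.3826 × 10⁻⁵ s⁻².
N = √(9.3826 × 10⁻⁵) = 9.6864 × 10⁻³ rad s⁻¹ → T = 2π/N = 648.66 s ≈ 649 s.

649 s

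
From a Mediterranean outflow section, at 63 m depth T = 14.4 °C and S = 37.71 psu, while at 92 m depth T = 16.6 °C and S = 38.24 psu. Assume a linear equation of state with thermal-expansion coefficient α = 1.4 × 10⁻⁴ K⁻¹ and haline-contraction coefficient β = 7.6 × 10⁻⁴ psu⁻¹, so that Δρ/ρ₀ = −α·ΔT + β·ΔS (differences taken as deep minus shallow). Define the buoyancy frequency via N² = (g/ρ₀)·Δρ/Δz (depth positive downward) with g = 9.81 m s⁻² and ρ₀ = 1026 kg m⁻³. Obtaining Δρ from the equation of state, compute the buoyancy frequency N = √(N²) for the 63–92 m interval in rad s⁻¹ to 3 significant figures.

5.66 × 10⁻³ rad s⁻¹

ΔT = +2.2 K, ΔS = +0.53 psu (deep − shallow).
Δρ/ρ₀ = −αΔT + βΔS = -3.08 × 10⁻⁴ + 4.028 × 10⁻⁴ = 9.48 × 10⁻⁵, so Δρ ≈ 0.09726 kg m⁻³.
N² = (g/ρ₀)·Δρ/Δz = g·(Δρ/ρ₀)/Δz = 9.81 × 9.48 × 10⁻⁵ / 29 = 3.2069 × 10⁻⁵ s⁻².
N = √(3.2069 × 10⁻⁵) = 5.6629 × 10⁻³ rad s⁻¹ ≈ 5.66 × 10⁻³ rad s⁻¹.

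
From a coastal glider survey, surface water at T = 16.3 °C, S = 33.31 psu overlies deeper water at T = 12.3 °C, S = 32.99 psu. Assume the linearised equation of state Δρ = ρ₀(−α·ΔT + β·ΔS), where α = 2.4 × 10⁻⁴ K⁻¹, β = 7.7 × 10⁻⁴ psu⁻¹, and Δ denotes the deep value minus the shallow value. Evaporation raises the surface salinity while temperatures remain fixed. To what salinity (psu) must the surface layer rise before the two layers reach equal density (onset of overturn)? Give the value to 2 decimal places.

34.24 psu

Neutral buoyancy requires −α(T_deep − T_surf) + β(S_deep − S_surf′) = 0.
S_surf′ = S_deep − (α/β)·ΔT = 32.99 − (2.4 × 10⁻⁴/7.7 × 10⁻⁴)·(-4.0) = 34.2368 psu.
Increase required: 34.2368 − 33.31 = 0.9268 psu.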